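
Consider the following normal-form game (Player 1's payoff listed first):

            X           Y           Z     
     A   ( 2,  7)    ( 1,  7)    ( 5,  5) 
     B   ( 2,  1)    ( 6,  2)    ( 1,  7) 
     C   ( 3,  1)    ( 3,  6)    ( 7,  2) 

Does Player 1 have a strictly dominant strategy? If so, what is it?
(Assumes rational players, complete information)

No strictly dominant strategy exists for Player 1

Work:
A strategy strictly dominates another if it gives a strictly higher payoff against every opponent action. Compare each pair of P1's strategies column-by-column:
  A vs B: [2 vs 2, 1 vs 6, 5 vs 1] → A does not strictly dominate B (column X: 2 ≤ 2)
  A vs C: [2 vs 3, 1 vs 3, 5 vs 7] → A does not strictly dominate C (column X: 2 ≤ 3)
  B vs A: [2 vs 2, 6 vs 1, 1 vs 5] → B does not strictly dominate A (column X: 2 ≤ 2)
  B vs C: [2 vs 3, 6 vs 3, 1 vs 7] → B does not strictly dominate C (column X: 2 ≤ 3)
  C vs A: [3 vs 2, 3 vs 1, 7 vs 5] → C strictly dominates A
  C vs B: [3 vs 2, 3 vs 6, 7 vs 1] → C does not strictly dominate B (column Y: 3 ≤ 6)
No single strategy strictly dominates all others → no strictly dominant strategy.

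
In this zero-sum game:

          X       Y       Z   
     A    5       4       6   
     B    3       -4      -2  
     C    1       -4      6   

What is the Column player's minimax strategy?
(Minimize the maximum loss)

Column should play Y, value = 4

Work:
Column player minimizes Row's maximum payoff:
Column X: max payoff to Row = 5
Column Y: max payoff to Row = 4
Column Z: max payoff to Row = 6
Minimum is 4, achieved by column Y.
Minimax strategy: Y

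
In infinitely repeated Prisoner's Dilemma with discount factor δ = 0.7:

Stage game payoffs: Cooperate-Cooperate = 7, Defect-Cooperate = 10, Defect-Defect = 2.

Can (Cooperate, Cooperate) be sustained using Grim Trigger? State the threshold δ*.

δ* = 0.375; since δ = 0.7 ≥ 0.375, cooperation can be sustained

Work:
For Grim Trigger:
Cooperate forever: 7/(1-δ)
Defect then punished: 10 + 2·δ/(1-δ)
Need: 7/(1-δ) ≥ 10 + 2·δ/(1-δ)
Solving: δ ≥ (T-R)/(T-P) = (10-7)/(10-2) = 0.375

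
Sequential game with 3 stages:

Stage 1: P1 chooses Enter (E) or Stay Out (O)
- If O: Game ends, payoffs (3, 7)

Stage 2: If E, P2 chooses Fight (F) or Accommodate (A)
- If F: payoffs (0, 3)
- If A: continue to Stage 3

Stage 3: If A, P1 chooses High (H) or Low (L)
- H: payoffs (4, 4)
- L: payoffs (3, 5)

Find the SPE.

SPE: (E, A, H); Outcome (4, 4)

Work:
Stage 3: P1 chooses H (4 vs 3)
Stage 2: P2: F->3, A->4 (anticipating H). Choose A
Stage 1: P1: O->3, E->4 (anticipating A, H). Choose E
SPE path: E -> A -> H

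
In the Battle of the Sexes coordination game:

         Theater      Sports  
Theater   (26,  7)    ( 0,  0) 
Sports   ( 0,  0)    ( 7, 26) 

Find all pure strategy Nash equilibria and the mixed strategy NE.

Pure NE: (Theater, Theater) and (Sports, Sports); Mixed NE: p = 0.7879, q = 0.2121

Work:
Check pure NE:
(Theater, Theater): (26, 7) - no unilateral deviation beneficial
(Sports, Sports): (7, 26) - no unilateral deviation beneficial
Mixed NE: P1 plays Theater with p = 0.7879, P2 plays Theater with q = 0.2121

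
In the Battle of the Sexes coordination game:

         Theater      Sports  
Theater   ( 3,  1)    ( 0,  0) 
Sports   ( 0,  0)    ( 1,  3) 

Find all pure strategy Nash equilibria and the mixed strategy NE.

Pure NE: (Theater, Theater) and (Sports, Sports); Mixed NE: p = 0.75, q = 0.25

Work:
Check pure NE:
(Theater, Theater): (3, 1) - no unilateral deviation beneficial
(Sports, Sports): (1, 3) - no unilateral deviation beneficial
Mixed NE: P1 plays Theater with p = 0.75, P2 plays Theater with q = 0.25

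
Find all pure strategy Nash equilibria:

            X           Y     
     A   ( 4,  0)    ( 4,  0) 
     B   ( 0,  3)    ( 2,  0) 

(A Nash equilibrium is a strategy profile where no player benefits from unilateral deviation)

Nash equilibrium: (A, X), (A, Y)

Work:
Best responses:
  P1 vs X: payoffs [4, 0] → best response A (payoff 4)
  P1 vs Y: payoffs [4, 2] → best response A (payoff 4)
  P2 vs A: payoffs [0, 0] → best response X/Y (payoff 0)
  P2 vs B: payoffs [3, 0] → best response X (payoff 3)
Mutual best responses: (A,X), (A,Y) → Nash equilibria.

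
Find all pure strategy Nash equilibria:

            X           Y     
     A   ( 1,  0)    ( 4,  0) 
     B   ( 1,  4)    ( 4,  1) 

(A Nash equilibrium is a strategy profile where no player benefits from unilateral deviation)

Nash equilibrium: (A, X), (A, Y), (B, X)

Work:
Best responses:
  P1 vs X: payoffs [1, 1] → best response A/B (payoff 1)
  P1 vs Y: payoffs [4, 4] → best response A/B (payoff 4)
  P2 vs A: payoffs [0, 0] → best response X/Y (payoff 0)
  P2 vs B: payoffs [4, 1] → best response X (payoff 4)
Mutual best responses: (A,X), (A,Y), (B,X) → Nash equilibria.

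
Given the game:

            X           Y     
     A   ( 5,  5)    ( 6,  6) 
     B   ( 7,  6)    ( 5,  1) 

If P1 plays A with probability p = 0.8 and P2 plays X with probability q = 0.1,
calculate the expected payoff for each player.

E[P1] = 5.76, E[P2] = 5.02

Work:
E[P1] = p·q·π₁(A,X) + p·(1-q)·π₁(A,Y) + (1-p)·q·π₁(B,X) + (1-p)·(1-q)·π₁(B,Y)
= 0.8·0.1·5 + 0.8·0.9·6 + 0.2·0.1·7 + 0.2·0.9·5
= 5.76

E[P2] = 5.02 (similar calculation)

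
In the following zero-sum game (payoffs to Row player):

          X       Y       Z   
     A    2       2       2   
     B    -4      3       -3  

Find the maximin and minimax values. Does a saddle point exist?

Maximin = 2, Minimax = 2, Saddle: True

Work:
Row minimums: [2, -4] → maximin = 2
Column maximums: [2, 3, 2] → minimax = 2
Saddle point exists! Game value = 2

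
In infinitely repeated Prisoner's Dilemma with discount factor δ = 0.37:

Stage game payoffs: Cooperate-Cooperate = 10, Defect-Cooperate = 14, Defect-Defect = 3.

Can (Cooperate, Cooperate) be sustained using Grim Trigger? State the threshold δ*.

δ* = 0.3636; since δ = 0.37 ≥ 0.3636, cooperation can be sustained

Work:
For Grim Trigger:
Cooperate forever: 10/(1-δ)
Defect then punished: 14 + 3·δ/(1-δ)
Need: 10/(1-δ) ≥ 14 + 3·δ/(1-δ)
Solving: δ ≥ (T-R)/(T-P) = (14-10)/(14-3) = 0.3636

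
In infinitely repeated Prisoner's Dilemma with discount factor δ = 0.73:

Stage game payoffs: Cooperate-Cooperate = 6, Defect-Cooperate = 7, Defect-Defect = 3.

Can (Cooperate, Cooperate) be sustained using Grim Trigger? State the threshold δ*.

δ* = 0.25; since δ = 0.73 ≥ 0.25, cooperation can be sustained

Work:
For Grim Trigger:
Cooperate forever: 6/(1-δ)
Defect then punished: 7 + 3·δ/(1-δ)
Need: 6/(1-δ) ≥ 7 + 3·δ/(1-δ)
Solving: δ ≥ (T-R)/(T-P) = (7-6)/(7-3) = 0.25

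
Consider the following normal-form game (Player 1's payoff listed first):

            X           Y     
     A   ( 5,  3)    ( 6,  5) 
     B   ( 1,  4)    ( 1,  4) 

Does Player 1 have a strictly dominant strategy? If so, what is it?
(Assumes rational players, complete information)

Yes, Player 1's strictly dominant strategy is A

Work:
A strategy strictly dominates another if it gives a strictly higher payoff against every opponent action. Compare each pair of P1's strategies column-by-column:
  A vs B: [5 vs 1, 6 vs 1] → A strictly dominates B
  B vs A: [1 vs 5, 1 vs 6] → B does not strictly dominate A (column X: 1 ≤ 5)
A strictly dominates every other strategy → strictly dominant.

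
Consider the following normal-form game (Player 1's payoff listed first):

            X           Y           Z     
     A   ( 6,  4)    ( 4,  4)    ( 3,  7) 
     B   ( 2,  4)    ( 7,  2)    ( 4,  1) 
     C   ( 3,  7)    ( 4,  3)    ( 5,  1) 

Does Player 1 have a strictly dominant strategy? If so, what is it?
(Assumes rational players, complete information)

No strictly dominant strategy exists for Player 1

Work:
A strategy strictly dominates another if it gives a strictly higher payoff against every opponent action. Compare each pair of P1's strategies column-by-column:
  A vs B: [6 vs 2, 4 vs 7, 3 vs 4] → A does not strictly dominate B (column Y: 4 ≤ 7)
  A vs C: [6 vs 3, 4 vs 4, 3 vs 5] → A does not strictly dominate C (column Y: 4 ≤ 4)
  B vs A: [2 vs 6, 7 vs 4, 4 vs 3] → B does not strictly dominate A (column X: 2 ≤ 6)
  B vs C: [2 vs 3, 7 vs 4, 4 vs 5] → B does not strictly dominate C (column X: 2 ≤ 3)
  C vs A: [3 vs 6, 4 vs 4, 5 vs 3] → C does not strictly dominate A (column X: 3 ≤ 6)
  C vs B: [3 vs 2, 4 vs 7, 5 vs 4] → C does not strictly dominate B (column Y: 4 ≤ 7)
No single strategy strictly dominates all others → no strictly dominant strategy.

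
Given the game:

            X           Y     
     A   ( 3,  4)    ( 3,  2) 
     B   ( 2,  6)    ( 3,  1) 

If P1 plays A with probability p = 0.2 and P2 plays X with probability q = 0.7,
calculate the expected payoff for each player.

E[P1] = 2.44, E[P2] = 4.28

Work:
E[P1] = p·q·π₁(A,X) + p·(1-q)·π₁(A,Y) + (1-p)·q·π₁(B,X) + (1-p)·(1-q)·π₁(B,Y)
= 0.2·0.7·3 + 0.2·0.3·3 + 0.8·0.7·2 + 0.8·0.3·3
= 2.44

E[P2] = 4.28 (similar calculation)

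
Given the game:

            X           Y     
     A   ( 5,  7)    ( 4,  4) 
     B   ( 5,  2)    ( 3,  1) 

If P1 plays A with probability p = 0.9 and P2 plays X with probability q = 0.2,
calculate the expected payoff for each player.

E[P1] = 4.12, E[P2] = 4.26

Work:
E[P1] = p·q·π₁(A,X) + p·(1-q)·π₁(A,Y) + (1-p)·q·π₁(B,X) + (1-p)·(1-q)·π₁(B,Y)
= 0.9·0.2·5 + 0.9·0.8·4 + 0.1·0.2·5 + 0.1·0.8·3
= 4.12

E[P2] = 4.26 (similar calculation)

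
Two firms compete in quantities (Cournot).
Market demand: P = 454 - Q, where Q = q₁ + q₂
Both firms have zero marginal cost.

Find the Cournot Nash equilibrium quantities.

q₁* = q₂* = 151.33; P* = 151.33

Work:
Profit: π_i = P·q_i = (a - q_i - q_j)·q_i
FOC: ∂π_i/∂q_i = a - 2q_i - q_j = 0
Reaction function: q_i = (454 - q_j)/2
Symmetry: q* = 454/3 = 151.33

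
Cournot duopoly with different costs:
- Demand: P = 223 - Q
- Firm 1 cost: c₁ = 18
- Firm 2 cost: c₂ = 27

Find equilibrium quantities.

q₁* = 71.33, q₂* = 62.33

Work:
Reaction: q₁ = (223 - 18 - q₂)/2
Reaction: q₂ = (223 - 27 - q₁)/2
Solve simultaneously:
q₁* = (223 - 2×18 + 27)/3 = 71.33
q₂* = (223 - 2×27 + 18)/3 = 62.33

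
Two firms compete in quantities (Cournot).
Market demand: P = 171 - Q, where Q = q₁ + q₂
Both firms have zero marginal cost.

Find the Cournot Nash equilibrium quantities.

q₁* = q₂* = 57.0; P* = 57.0

Work:
Profit: π_i = P·q_i = (a - q_i - q_j)·q_i
FOC: ∂π_i/∂q_i = a - 2q_i - q_j = 0
Reaction function: q_i = (171 - q_j)/2
Symmetry: q* = 171/3 = 57.0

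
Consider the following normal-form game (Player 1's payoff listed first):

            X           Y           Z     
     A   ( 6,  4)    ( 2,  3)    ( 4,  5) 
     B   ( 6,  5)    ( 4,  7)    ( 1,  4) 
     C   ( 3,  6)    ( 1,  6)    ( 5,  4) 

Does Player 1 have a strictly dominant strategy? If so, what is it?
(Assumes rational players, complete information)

No strictly dominant strategy exists for Player 1

Work:
A strategy strictly dominates another if it gives a strictly higher payoff against every opponent action. Compare each pair of P1's strategies column-by-column:
  A vs B: [6 vs 6, 2 vs 4, 4 vs 1] → A does not strictly dominate B (column X: 6 ≤ 6)
  A vs C: [6 vs 3, 2 vs 1, 4 vs 5] → A does not strictly dominate C (column Z: 4 ≤ 5)
  B vs A: [6 vs 6, 4 vs 2, 1 vs 4] → B does not strictly dominate A (column X: 6 ≤ 6)
  B vs C: [6 vs 3, 4 vs 1, 1 vs 5] → B does not strictly dominate C (column Z: 1 ≤ 5)
  C vs A: [3 vs 6, 1 vs 2, 5 vs 4] → C does not strictly dominate A (column X: 3 ≤ 6)
  C vs B: [3 vs 6, 1 vs 4, 5 vs 1] → C does not strictly dominate B (column X: 3 ≤ 6)
No single strategy strictly dominates all others → no strictly dominant strategy.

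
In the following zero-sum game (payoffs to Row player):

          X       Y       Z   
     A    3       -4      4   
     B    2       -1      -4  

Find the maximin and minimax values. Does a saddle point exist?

Maximin = -4, Minimax = -1, Saddle: False

Work:
Row minimums: [-4, -4] → maximin = -4
Column maximums: [3, -1, 4] → minimax = -1
No saddle point (maximin ≠ minimax). Mixed strategy needed.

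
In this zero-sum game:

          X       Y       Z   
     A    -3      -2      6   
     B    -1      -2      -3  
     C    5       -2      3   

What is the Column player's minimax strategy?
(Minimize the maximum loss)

Column should play Y, value = -2

Work:
Column player minimizes Row's maximum payoff:
Column X: max payoff to Row = 5
Column Y: max payoff to Row = -2
Column Z: max payoff to Row = 6
Minimum is -2, achieved by column Y.
Minimax strategy: Y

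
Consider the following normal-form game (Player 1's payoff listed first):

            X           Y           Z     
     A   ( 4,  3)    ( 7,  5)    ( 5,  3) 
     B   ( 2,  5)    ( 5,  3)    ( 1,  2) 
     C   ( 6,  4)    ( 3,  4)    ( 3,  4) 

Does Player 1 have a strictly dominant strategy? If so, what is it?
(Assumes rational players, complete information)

No strictly dominant strategy exists for Player 1

Work:
A strategy strictly dominates another if it gives a strictly higher payoff against every opponent action. Compare each pair of P1's strategies column-by-column:
  A vs B: [4 vs 2, 7 vs 5, 5 vs 1] → A strictly dominates B
  A vs C: [4 vs 6, 7 vs 3, 5 vs 3] → A does not strictly dominate C (column X: 4 ≤ 6)
  B vs A: [2 vs 4, 5 vs 7, 1 vs 5] → B does not strictly dominate A (column X: 2 ≤ 4)
  B vs C: [2 vs 6, 5 vs 3, 1 vs 3] → B does not strictly dominate C (column X: 2 ≤ 6)
  C vs A: [6 vs 4, 3 vs 7, 3 vs 5] → C does not strictly dominate A (column Y: 3 ≤ 7)
  C vs B: [6 vs 2, 3 vs 5, 3 vs 1] → C does not strictly dominate B (column Y: 3 ≤ 5)
No single strategy strictly dominates all others → no strictly dominant strategy.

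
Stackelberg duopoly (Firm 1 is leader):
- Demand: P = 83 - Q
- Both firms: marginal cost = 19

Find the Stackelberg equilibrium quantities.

q₁* (leader) = 32.0, q₂* (follower) = 16.0

Work:
Follower's reaction: q₂ = (a - c - q₁)/2
Leader substitutes: π₁ = q₁·(a - q₁ - (a-c-q₁)/2 - c)
FOC: q₁* = (83 - 19)/2 = 32.00
Then: q₂* = (83 - 19 - 32.0)/2 = 16.00
Leader has first-mover advantage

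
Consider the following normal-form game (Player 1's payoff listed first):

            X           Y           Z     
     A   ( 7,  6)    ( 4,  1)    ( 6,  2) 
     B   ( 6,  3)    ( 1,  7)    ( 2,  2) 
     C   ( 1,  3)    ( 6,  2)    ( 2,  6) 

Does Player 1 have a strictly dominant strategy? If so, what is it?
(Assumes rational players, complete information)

No strictly dominant strategy exists for Player 1

Work:
A strategy strictly dominates another if it gives a strictly higher payoff against every opponent action. Compare each pair of P1's strategies column-by-column:
  A vs B: [7 vs 6, 4 vs 1, 6 vs 2] → A strictly dominates B
  A vs C: [7 vs 1, 4 vs 6, 6 vs 2] → A does not strictly dominate C (column Y: 4 ≤ 6)
  B vs A: [6 vs 7, 1 vs 4, 2 vs 6] → B does not strictly dominate A (column X: 6 ≤ 7)
  B vs C: [6 vs 1, 1 vs 6, 2 vs 2] → B does not strictly dominate C (column Y: 1 ≤ 6)
  C vs A: [1 vs 7, 6 vs 4, 2 vs 6] → C does not strictly dominate A (column X: 1 ≤ 7)
  C vs B: [1 vs 6, 6 vs 1, 2 vs 2] → C does not strictly dominate B (column X: 1 ≤ 6)
No single strategy strictly dominates all others → no strictly dominant strategy.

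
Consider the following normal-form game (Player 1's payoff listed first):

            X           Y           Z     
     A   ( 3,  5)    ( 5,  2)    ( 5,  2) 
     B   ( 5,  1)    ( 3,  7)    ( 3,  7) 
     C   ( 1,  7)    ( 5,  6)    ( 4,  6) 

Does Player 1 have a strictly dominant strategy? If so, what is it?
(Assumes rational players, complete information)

No strictly dominant strategy exists for Player 1

Work:
A strategy strictly dominates another if it gives a strictly higher payoff against every opponent action. Compare each pair of P1's strategies column-by-column:
  A vs B: [3 vs 5, 5 vs 3, 5 vs 3] → A does not strictly dominate B (column X: 3 ≤ 5)
  A vs C: [3 vs 1, 5 vs 5, 5 vs 4] → A does not strictly dominate C (column Y: 5 ≤ 5)
  B vs A: [5 vs 3, 3 vs 5, 3 vs 5] → B does not strictly dominate A (column Y: 3 ≤ 5)
  B vs C: [5 vs 1, 3 vs 5, 3 vs 4] → B does not strictly dominate C (column Y: 3 ≤ 5)
  C vs A: [1 vs 3, 5 vs 5, 4 vs 5] → C does not strictly dominate A (column X: 1 ≤ 3)
  C vs B: [1 vs 5, 5 vs 3, 4 vs 3] → C does not strictly dominate B (column X: 1 ≤ 5)
No single strategy strictly dominates all others → no strictly dominant strategy.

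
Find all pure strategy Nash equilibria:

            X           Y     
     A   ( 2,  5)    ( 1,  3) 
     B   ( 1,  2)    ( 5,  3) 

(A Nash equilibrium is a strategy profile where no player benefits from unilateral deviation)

Nash equilibrium: (A, X), (B, Y)

Work:
Best responses:
  P1 vs X: payoffs [2, 1] → best response A (payoff 2)
  P1 vs Y: payoffs [1, 5] → best response B (payoff 5)
  P2 vs A: payoffs [5, 3] → best response X (payoff 5)
  P2 vs B: payoffs [2, 3] → best response Y (payoff 3)
Mutual best responses: (A,X), (B,Y) → Nash equilibria.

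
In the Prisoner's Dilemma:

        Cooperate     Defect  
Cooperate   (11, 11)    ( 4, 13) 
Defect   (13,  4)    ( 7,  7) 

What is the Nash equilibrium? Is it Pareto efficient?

(Defect, Defect) is NE; not Pareto efficient

Work:
Defect dominates Cooperate for both players:
If P2 cooperates: Defect (13) > Cooperate (11)
If P2 defects: Defect (7) > Cooperate (4)
NE: (Defect, Defect) with payoff (7, 7)
But (Cooperate, Cooperate) = (11, 11) Pareto dominates (7, 7)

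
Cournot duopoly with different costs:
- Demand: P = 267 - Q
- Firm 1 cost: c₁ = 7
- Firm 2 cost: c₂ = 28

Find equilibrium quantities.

q₁* = 93.67, q₂* = 72.67

Work:
Reaction: q₁ = (267 - 7 - q₂)/2
Reaction: q₂ = (267 - 28 - q₁)/2
Solve simultaneously:
q₁* = (267 - 2×7 + 28)/3 = 93.67
q₂* = (267 - 2×28 + 7)/3 = 72.67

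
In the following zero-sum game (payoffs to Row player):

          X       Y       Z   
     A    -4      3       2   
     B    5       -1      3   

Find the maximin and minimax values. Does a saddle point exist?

Maximin = -1, Minimax = 3, Saddle: False

Work:
Row minimums: [-4, -1] → maximin = -1
Column maximums: [5, 3, 3] → minimax = 3
No saddle point (maximin ≠ minimax). Mixed strategy needed.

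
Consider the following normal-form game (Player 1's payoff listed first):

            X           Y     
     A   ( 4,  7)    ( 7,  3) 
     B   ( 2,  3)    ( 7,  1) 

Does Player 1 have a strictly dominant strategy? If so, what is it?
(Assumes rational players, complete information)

No strictly dominant strategy exists for Player 1

Work:
A strategy strictly dominates another if it gives a strictly higher payoff against every opponent action. Compare each pair of P1's strategies column-by-column:
  A vs B: [4 vs 2, 7 vs 7] → A does not strictly dominate B (column Y: 7 ≤ 7)
  B vs A: [2 vs 4, 7 vs 7] → B does not strictly dominate A (column X: 2 ≤ 4)
No single strategy strictly dominates all others → no strictly dominant strategy.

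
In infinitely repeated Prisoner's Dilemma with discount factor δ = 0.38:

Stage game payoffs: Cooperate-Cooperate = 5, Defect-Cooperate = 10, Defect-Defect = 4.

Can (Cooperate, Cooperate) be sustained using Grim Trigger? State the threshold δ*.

δ* = 0.8333; since δ = 0.38 < 0.8333, cooperation cannot be sustained

Work:
For Grim Trigger:
Cooperate forever: 5/(1-δ)
Defect then punished: 10 + 4·δ/(1-δ)
Need: 5/(1-δ) ≥ 10 + 4·δ/(1-δ)
Solving: δ ≥ (T-R)/(T-P) = (10-5)/(10-4) = 0.8333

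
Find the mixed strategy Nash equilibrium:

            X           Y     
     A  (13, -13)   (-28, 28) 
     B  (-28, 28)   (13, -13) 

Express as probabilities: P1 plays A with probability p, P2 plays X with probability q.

p = 0.5, q = 0.5

Work:
Find probabilities that make opponent indifferent:
P2 chooses q to make P1 indifferent between A and B
P1 chooses p to make P2 indifferent between X and Y
Mixed NE: P1 plays (A: 0.5, B: 0.5), P2 plays (X: 0.5, Y: 0.5)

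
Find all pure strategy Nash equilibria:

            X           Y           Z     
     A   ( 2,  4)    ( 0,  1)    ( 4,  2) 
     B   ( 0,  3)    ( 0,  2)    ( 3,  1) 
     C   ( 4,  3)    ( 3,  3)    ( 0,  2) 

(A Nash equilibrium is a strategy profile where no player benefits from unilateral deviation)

Nash equilibrium: (C, X), (C, Y)

Work:
Best responses:
  P1 vs X: payoffs [2, 0, 4] → best response C (payoff 4)
  P1 vs Y: payoffs [0, 0, 3] → best response C (payoff 3)
  P1 vs Z: payoffs [4, 3, 0] → best response A (payoff 4)
  P2 vs A: payoffs [4, 1, 2] → best response X (payoff 4)
  P2 vs B: payoffs [3, 2, 1] → best response X (payoff 3)
  P2 vs C: payoffs [3, 3, 2] → best response X/Y (payoff 3)
Mutual best responses: (C,X), (C,Y) → Nash equilibria.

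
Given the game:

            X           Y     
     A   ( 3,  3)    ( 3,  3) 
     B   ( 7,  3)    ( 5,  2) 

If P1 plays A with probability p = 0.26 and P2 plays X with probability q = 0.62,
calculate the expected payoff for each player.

E[P1] = 5.3976, E[P2] = 2.7188

Work:
E[P1] = p·q·π₁(A,X) + p·(1-q)·π₁(A,Y) + (1-p)·q·π₁(B,X) + (1-p)·(1-q)·π₁(B,Y)
= 0.26·0.62·3 + 0.26·0.38·3 + 0.74·0.62·7 + 0.74·0.38·5
= 5.3976

E[P2] = 2.7188 (similar calculation)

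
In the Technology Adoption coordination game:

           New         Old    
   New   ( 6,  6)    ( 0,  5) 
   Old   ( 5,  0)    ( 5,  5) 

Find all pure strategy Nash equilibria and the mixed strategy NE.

Pure NE: (New, New) and (Old, Old); Mixed NE: p = 0.8333, q = 0.8333

Work:
Check pure NE:
(New, New): (6, 6) - no unilateral deviation beneficial
(Old, Old): (5, 5) - no unilateral deviation beneficial
Mixed NE: P1 plays New with p = 0.8333, P2 plays New with q = 0.8333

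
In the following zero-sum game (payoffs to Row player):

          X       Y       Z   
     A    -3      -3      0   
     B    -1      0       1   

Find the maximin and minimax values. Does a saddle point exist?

Maximin = -1, Minimax = -1, Saddle: True

Work:
Row minimums: [-3, -1] → maximin = -1
Column maximums: [-1, 0, 1] → minimax = -1
Saddle point exists! Game value = -1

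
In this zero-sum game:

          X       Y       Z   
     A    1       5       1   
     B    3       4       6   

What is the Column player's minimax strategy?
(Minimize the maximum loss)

Column should play X, value = 3

Work:
Column player minimizes Row's maximum payoff:
Column X: max payoff to Row = 3
Column Y: max payoff to Row = 5
Column Z: max payoff to Row = 6
Minimum is 3, achieved by column X.
Minimax strategy: X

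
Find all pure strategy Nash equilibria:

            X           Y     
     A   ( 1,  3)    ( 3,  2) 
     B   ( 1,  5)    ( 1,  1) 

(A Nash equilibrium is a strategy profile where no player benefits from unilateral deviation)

Nash equilibrium: (A, X), (B, X)

Work:
Best responses:
  P1 vs X: payoffs [1, 1] → best response A/B (payoff 1)
  P1 vs Y: payoffs [3, 1] → best response A (payoff 3)
  P2 vs A: payoffs [3, 2] → best response X (payoff 3)
  P2 vs B: payoffs [5, 1] → best response X (payoff 5)
Mutual best responses: (A,X), (B,X) → Nash equilibria.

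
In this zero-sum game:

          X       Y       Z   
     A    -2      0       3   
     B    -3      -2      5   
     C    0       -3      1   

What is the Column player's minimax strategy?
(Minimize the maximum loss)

Column should play X or Y (all achieve the minimum), value = 0

Work:
Column player minimizes Row's maximum payoff:
Column X: max payoff to Row = 0
Column Y: max payoff to Row = 0
Column Z: max payoff to Row = 5
Minimum is 0, achieved by columns X, Y (tied).
Each of X or Y is a minimax strategy.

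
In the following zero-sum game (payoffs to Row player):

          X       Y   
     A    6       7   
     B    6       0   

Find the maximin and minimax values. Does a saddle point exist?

Maximin = 6, Minimax = 6, Saddle: True

Work:
Row minimums: [6, 0] → maximin = 6
Column maximums: [6, 7] → minimax = 6
Saddle point exists! Game value = 6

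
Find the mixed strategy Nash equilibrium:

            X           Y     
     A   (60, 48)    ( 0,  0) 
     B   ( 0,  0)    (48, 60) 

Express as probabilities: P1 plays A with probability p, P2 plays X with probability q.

p = 0.5556, q = 0.4444

Work:
Find probabilities that make opponent indifferent:
P2 chooses q to make P1 indifferent between A and B
P1 chooses p to make P2 indifferent between X and Y
Mixed NE: P1 plays (A: 0.5556, B: 0.4444), P2 plays (X: 0.4444, Y: 0.5556)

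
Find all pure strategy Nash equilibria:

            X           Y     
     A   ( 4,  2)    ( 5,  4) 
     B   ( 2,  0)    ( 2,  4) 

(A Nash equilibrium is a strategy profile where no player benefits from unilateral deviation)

Nash equilibrium: (A, Y)

Work:
Best responses:
  P1 vs X: payoffs [4, 2] → best response A (payoff 4)
  P1 vs Y: payoffs [5, 2] → best response A (payoff 5)
  P2 vs A: payoffs [2, 4] → best response Y (payoff 4)
  P2 vs B: payoffs [0, 4] → best response Y (payoff 4)
Mutual best responses: (A,Y) → Nash equilibria.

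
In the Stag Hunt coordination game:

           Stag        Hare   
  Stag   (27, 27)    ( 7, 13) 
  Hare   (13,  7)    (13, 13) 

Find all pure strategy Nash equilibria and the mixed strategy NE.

Pure NE: (Stag, Stag) and (Hare, Hare); Mixed NE: p = 0.3, q = 0.3

Work:
Check pure NE:
(Stag, Stag): (27, 27) - no unilateral deviation beneficial
(Hare, Hare): (13, 13) - no unilateral deviation beneficial
Mixed NE: P1 plays Stag with p = 0.3, P2 plays Stag with q = 0.3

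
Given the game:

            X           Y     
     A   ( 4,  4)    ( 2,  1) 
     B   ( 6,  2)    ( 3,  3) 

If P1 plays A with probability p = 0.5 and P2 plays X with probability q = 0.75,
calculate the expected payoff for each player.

E[P1] = 4.375, E[P2] = 2.75

Work:
E[P1] = p·q·π₁(A,X) + p·(1-q)·π₁(A,Y) + (1-p)·q·π₁(B,X) + (1-p)·(1-q)·π₁(B,Y)
= 0.5·0.75·4 + 0.5·0.25·2 + 0.5·0.75·6 + 0.5·0.25·3
= 4.375

E[P2] = 2.75 (similar calculation)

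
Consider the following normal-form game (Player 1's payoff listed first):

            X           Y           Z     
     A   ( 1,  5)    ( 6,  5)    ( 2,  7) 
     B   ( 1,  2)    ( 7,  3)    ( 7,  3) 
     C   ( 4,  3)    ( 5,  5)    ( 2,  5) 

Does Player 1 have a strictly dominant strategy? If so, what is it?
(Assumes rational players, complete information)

No strictly dominant strategy exists for Player 1

Work:
A strategy strictly dominates another if it gives a strictly higher payoff against every opponent action. Compare each pair of P1's strategies column-by-column:
  A vs B: [1 vs 1, 6 vs 7, 2 vs 7] → A does not strictly dominate B (column X: 1 ≤ 1)
  A vs C: [1 vs 4, 6 vs 5, 2 vs 2] → A does not strictly dominate C (column X: 1 ≤ 4)
  B vs A: [1 vs 1, 7 vs 6, 7 vs 2] → B does not strictly dominate A (column X: 1 ≤ 1)
  B vs C: [1 vs 4, 7 vs 5, 7 vs 2] → B does not strictly dominate C (column X: 1 ≤ 4)
  C vs A: [4 vs 1, 5 vs 6, 2 vs 2] → C does not strictly dominate A (column Y: 5 ≤ 6)
  C vs B: [4 vs 1, 5 vs 7, 2 vs 7] → C does not strictly dominate B (column Y: 5 ≤ 7)
No single strategy strictly dominates all others → no strictly dominant strategy.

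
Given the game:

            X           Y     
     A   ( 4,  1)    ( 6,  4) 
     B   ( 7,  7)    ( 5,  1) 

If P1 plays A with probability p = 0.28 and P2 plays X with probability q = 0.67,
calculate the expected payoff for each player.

E[P1] = 5.8696, E[P2] = 4.1716

Work:
E[P1] = p·q·π₁(A,X) + p·(1-q)·π₁(A,Y) + (1-p)·q·π₁(B,X) + (1-p)·(1-q)·π₁(B,Y)
= 0.28·0.67·4 + 0.28·0.33·6 + 0.72·0.67·7 + 0.72·0.33·5
= 5.8696

E[P2] = 4.1716 (similar calculation)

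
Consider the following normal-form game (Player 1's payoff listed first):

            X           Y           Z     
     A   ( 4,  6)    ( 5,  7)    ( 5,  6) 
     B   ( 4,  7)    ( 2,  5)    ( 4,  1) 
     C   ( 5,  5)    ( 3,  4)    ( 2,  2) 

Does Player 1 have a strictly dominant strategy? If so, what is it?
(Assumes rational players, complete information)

No strictly dominant strategy exists for Player 1

Work:
A strategy strictly dominates another if it gives a strictly higher payoff against every opponent action. Compare each pair of P1's strategies column-by-column:
  A vs B: [4 vs 4, 5 vs 2, 5 vs 4] → A does not strictly dominate B (column X: 4 ≤ 4)
  A vs C: [4 vs 5, 5 vs 3, 5 vs 2] → A does not strictly dominate C (column X: 4 ≤ 5)
  B vs A: [4 vs 4, 2 vs 5, 4 vs 5] → B does not strictly dominate A (column X: 4 ≤ 4)
  B vs C: [4 vs 5, 2 vs 3, 4 vs 2] → B does not strictly dominate C (column X: 4 ≤ 5)
  C vs A: [5 vs 4, 3 vs 5, 2 vs 5] → C does not strictly dominate A (column Y: 3 ≤ 5)
  C vs B: [5 vs 4, 3 vs 2, 2 vs 4] → C does not strictly dominate B (column Z: 2 ≤ 4)
No single strategy strictly dominates all others → no strictly dominant strategy.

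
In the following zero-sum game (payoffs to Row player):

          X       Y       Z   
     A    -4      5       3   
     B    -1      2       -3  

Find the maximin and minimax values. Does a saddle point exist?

Maximin = -3, Minimax = -1, Saddle: False

Work:
Row minimums: [-4, -3] → maximin = -3
Column maximums: [-1, 5, 3] → minimax = -1
No saddle point (maximin ≠ minimax). Mixed strategy needed.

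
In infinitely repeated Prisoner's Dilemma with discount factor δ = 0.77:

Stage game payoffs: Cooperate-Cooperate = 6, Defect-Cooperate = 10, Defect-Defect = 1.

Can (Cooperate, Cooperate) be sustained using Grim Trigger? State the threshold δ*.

δ* = 0.4444; since δ = 0.77 ≥ 0.4444, cooperation can be sustained

Work:
For Grim Trigger:
Cooperate forever: 6/(1-δ)
Defect then punished: 10 + 1·δ/(1-δ)
Need: 6/(1-δ) ≥ 10 + 1·δ/(1-δ)
Solving: δ ≥ (T-R)/(T-P) = (10-6)/(10-1) = 0.4444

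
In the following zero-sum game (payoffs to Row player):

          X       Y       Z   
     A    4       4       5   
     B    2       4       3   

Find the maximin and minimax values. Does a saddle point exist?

Maximin = 4, Minimax = 4, Saddle: True

Work:
Row minimums: [4, 2] → maximin = 4
Column maximums: [4, 4, 5] → minimax = 4
Saddle point exists! Game value = 4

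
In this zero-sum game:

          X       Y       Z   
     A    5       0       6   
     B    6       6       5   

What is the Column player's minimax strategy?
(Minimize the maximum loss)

Column should play X or Y or Z (all achieve the minimum), value = 6

Work:
Column player minimizes Row's maximum payoff:
Column X: max payoff to Row = 6
Column Y: max payoff to Row = 6
Column Z: max payoff to Row = 6
Minimum is 6, achieved by columns X, Y, Z (tied).
Each of X or Y or Z is a minimax strategy.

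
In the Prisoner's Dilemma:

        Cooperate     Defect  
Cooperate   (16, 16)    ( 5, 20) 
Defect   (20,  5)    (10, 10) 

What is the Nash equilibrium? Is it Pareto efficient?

(Defect, Defect) is NE; not Pareto efficient

Work:
Defect dominates Cooperate for both players:
If P2 cooperates: Defect (20) > Cooperate (16)
If P2 defects: Defect (10) > Cooperate (5)
NE: (Defect, Defect) with payoff (10, 10)
But (Cooperate, Cooperate) = (16, 16) Pareto dominates (10, 10)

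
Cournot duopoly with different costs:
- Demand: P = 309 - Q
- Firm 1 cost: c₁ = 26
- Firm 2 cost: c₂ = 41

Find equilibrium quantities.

q₁* = 99.33, q₂* = 84.33

Work:
Reaction: q₁ = (309 - 26 - q₂)/2
Reaction: q₂ = (309 - 41 - q₁)/2
Solve simultaneously:
q₁* = (309 - 2×26 + 41)/3 = 99.33
q₂* = (309 - 2×41 + 26)/3 = 84.33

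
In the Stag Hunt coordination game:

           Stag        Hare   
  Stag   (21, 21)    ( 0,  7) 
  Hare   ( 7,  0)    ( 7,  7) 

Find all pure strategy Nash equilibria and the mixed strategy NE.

Pure NE: (Stag, Stag) and (Hare, Hare); Mixed NE: p = 0.3333, q = 0.3333

Work:
Check pure NE:
(Stag, Stag): (21, 21) - no unilateral deviation beneficial
(Hare, Hare): (7, 7) - no unilateral deviation beneficial
Mixed NE: P1 plays Stag with p = 0.3333, P2 plays Stag with q = 0.3333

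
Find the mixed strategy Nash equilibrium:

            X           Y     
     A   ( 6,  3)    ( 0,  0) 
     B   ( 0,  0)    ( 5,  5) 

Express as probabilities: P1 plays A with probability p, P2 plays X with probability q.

p = 0.625, q = 0.4545

Work:
Find probabilities that make opponent indifferent:
P2 chooses q to make P1 indifferent between A and B
P1 chooses p to make P2 indifferent between X and Y
Mixed NE: P1 plays (A: 0.625, B: 0.375), P2 plays (X: 0.4545, Y: 0.5455)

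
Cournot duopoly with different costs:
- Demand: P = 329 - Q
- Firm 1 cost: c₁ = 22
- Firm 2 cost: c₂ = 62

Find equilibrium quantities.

q₁* = 115.67, q₂* = 75.67

Work:
Reaction: q₁ = (329 - 22 - q₂)/2
Reaction: q₂ = (329 - 62 - q₁)/2
Solve simultaneously:
q₁* = (329 - 2×22 + 62)/3 = 115.67
q₂* = (329 - 2×62 + 22)/3 = 75.67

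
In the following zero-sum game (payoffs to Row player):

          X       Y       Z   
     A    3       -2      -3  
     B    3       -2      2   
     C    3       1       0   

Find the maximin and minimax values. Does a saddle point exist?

Maximin = 0, Minimax = 1, Saddle: False

Work:
Row minimums: [-3, -2, 0] → maximin = 0
Column maximums: [3, 1, 2] → minimax = 1
No saddle point (maximin ≠ minimax). Mixed strategy needed.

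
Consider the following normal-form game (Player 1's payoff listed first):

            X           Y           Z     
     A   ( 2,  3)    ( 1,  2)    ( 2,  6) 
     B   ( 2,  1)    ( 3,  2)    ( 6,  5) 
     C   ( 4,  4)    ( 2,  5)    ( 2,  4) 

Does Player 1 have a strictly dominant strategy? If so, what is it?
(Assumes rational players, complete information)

No strictly dominant strategy exists for Player 1

Work:
A strategy strictly dominates another if it gives a strictly higher payoff against every opponent action. Compare each pair of P1's strategies column-by-column:
  A vs B: [2 vs 2, 1 vs 3, 2 vs 6] → A does not strictly dominate B (column X: 2 ≤ 2)
  A vs C: [2 vs 4, 1 vs 2, 2 vs 2] → A does not strictly dominate C (column X: 2 ≤ 4)
  B vs A: [2 vs 2, 3 vs 1, 6 vs 2] → B does not strictly dominate A (column X: 2 ≤ 2)
  B vs C: [2 vs 4, 3 vs 2, 6 vs 2] → B does not strictly dominate C (column X: 2 ≤ 4)
  C vs A: [4 vs 2, 2 vs 1, 2 vs 2] → C does not strictly dominate A (column Z: 2 ≤ 2)
  C vs B: [4 vs 2, 2 vs 3, 2 vs 6] → C does not strictly dominate B (column Y: 2 ≤ 3)
No single strategy strictly dominates all others → no strictly dominant strategy.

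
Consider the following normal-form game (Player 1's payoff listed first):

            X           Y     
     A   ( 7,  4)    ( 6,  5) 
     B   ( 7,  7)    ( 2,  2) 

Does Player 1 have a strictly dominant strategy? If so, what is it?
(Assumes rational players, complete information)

No strictly dominant strategy exists for Player 1

Work:
A strategy strictly dominates another if it gives a strictly higher payoff against every opponent action. Compare each pair of P1's strategies column-by-column:
  A vs B: [7 vs 7, 6 vs 2] → A does not strictly dominate B (column X: 7 ≤ 7)
  B vs A: [7 vs 7, 2 vs 6] → B does not strictly dominate A (column X: 7 ≤ 7)
No single strategy strictly dominates all others → no strictly dominant strategy.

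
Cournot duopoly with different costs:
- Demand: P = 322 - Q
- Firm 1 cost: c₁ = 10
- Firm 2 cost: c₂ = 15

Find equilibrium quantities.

q₁* = 105.67, q₂* = 100.67

Work:
Reaction: q₁ = (322 - 10 - q₂)/2
Reaction: q₂ = (322 - 15 - q₁)/2
Solve simultaneously:
q₁* = (322 - 2×10 + 15)/3 = 105.67
q₂* = (322 - 2×15 + 10)/3 = 100.67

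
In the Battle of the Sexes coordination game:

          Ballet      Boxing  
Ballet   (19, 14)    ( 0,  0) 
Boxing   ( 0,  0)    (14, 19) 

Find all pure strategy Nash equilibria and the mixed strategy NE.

Pure NE: (Ballet, Ballet) and (Boxing, Boxing); Mixed NE: p = 0.5758, q = 0.4242

Work:
Check pure NE:
(Ballet, Ballet): (19, 14) - no unilateral deviation beneficial
(Boxing, Boxing): (14, 19) - no unilateral deviation beneficial
Mixed NE: P1 plays Ballet with p = 0.5758, P2 plays Ballet with q = 0.4242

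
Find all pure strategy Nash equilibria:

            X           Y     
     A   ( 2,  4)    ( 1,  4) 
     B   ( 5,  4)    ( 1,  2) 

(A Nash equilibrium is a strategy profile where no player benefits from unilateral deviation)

Nash equilibrium: (A, Y), (B, X)

Work:
Best responses:
  P1 vs X: payoffs [2, 5] → best response B (payoff 5)
  P1 vs Y: payoffs [1, 1] → best response A/B (payoff 1)
  P2 vs A: payoffs [4, 4] → best response X/Y (payoff 4)
  P2 vs B: payoffs [4, 2] → best response X (payoff 4)
Mutual best responses: (A,Y), (B,X) → Nash equilibria.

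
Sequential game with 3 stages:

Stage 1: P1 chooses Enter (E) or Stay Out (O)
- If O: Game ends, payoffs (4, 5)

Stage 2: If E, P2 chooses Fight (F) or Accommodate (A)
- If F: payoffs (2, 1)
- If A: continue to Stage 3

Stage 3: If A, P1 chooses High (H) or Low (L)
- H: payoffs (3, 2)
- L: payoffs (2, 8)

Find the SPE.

SPE: (O, A, H); Outcome (4, 5)

Work:
Stage 3: P1 chooses H (3 vs 2)
Stage 2: P2: F->1, A->2 (anticipating H). Choose A
Stage 1: P1: O->4, E->3 (anticipating A, H). Choose O
SPE path: O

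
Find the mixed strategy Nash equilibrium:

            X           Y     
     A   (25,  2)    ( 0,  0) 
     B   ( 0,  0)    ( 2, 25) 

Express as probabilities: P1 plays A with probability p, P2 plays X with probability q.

p = 0.9259, q = 0.0741

Work:
Find probabilities that make opponent indifferent:
P2 chooses q to make P1 indifferent between A and B
P1 chooses p to make P2 indifferent between X and Y
Mixed NE: P1 plays (A: 0.9259, B: 0.0741), P2 plays (X: 0.0741, Y: 0.9259)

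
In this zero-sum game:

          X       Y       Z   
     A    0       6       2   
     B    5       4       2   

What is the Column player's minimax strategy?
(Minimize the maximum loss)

Column should play Z, value = 2

Work:
Column player minimizes Row's maximum payoff:
Column X: max payoff to Row = 5
Column Y: max payoff to Row = 6
Column Z: max payoff to Row = 2
Minimum is 2, achieved by column Z.
Minimax strategy: Z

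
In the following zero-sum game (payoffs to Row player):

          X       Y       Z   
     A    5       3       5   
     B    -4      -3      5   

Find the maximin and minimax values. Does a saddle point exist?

Maximin = 3, Minimax = 3, Saddle: True

Work:
Row minimums: [3, -4] → maximin = 3
Column maximums: [5, 3, 5] → minimax = 3
Saddle point exists! Game value = 3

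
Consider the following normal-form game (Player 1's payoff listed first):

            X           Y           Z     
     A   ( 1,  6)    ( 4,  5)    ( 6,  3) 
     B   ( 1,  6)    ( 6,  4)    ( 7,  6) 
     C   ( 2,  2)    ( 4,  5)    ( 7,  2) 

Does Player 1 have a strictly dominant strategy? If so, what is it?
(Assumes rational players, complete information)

No strictly dominant strategy exists for Player 1

Work:
A strategy strictly dominates another if it gives a strictly higher payoff against every opponent action. Compare each pair of P1's strategies column-by-column:
  A vs B: [1 vs 1, 4 vs 6, 6 vs 7] → A does not strictly dominate B (column X: 1 ≤ 1)
  A vs C: [1 vs 2, 4 vs 4, 6 vs 7] → A does not strictly dominate C (column X: 1 ≤ 2)
  B vs A: [1 vs 1, 6 vs 4, 7 vs 6] → B does not strictly dominate A (column X: 1 ≤ 1)
  B vs C: [1 vs 2, 6 vs 4, 7 vs 7] → B does not strictly dominate C (column X: 1 ≤ 2)
  C vs A: [2 vs 1, 4 vs 4, 7 vs 6] → C does not strictly dominate A (column Y: 4 ≤ 4)
  C vs B: [2 vs 1, 4 vs 6, 7 vs 7] → C does not strictly dominate B (column Y: 4 ≤ 6)
No single strategy strictly dominates all others → no strictly dominant strategy.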